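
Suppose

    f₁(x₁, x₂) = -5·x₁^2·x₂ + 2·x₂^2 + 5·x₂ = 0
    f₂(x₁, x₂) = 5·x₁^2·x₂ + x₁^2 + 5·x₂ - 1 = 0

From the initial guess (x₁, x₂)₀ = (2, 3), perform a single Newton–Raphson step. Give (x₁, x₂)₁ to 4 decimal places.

(1.6628, 0.7431)

At (2, 3): F = (-27.0000, 78.0000).
Jacobian J = [[-10·x₁·x₂, -5·x₁^2 + 4·x₂ + 5], [10·x₁·x₂ + 2·x₁, 5·x₁^2 + 5]].
At the point, J = [[-60.0000, -3.0000], [64.0000, 25.0000]] (det J = -1308.0000).
Solving J·Δ = −F gives Δ = (-0.3372, -2.2569).
Then the next iterate is (x₁, x₂)₁ = (1.6628, 0.7431).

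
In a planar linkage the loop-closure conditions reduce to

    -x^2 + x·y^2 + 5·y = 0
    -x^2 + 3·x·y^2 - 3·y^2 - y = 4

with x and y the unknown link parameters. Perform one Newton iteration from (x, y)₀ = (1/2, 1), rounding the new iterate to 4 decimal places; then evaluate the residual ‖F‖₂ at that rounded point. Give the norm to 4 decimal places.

At (1/2, 1): F = (5.2500, -6.7500).
Jacobian J = [[-2·x + y^2, 2·x·y + 5], [-2·x + 3·y^2, 6·x·y - 6·y - 1]].
At the point, J = [[0.0000, 6.0000], [2.0000, -4.0000]] (det J = -12.0000).
Solving J·Δ = −F gives Δ = (1.6250, -0.8750).
Then the next iterate is (x, y)₁ = (2.1250, 0.1250).
Re-evaluating at (2.1250, 0.1250): F = (-3.857422, -8.587891), so ‖F‖₂ = 9.4144.

9.4144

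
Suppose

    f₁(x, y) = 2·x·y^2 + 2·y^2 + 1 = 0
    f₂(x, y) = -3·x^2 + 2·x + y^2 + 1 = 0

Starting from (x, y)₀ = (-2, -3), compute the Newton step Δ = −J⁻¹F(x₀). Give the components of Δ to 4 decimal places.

At (-2, -3): F = (-17.0000, -6.0000).
Jacobian J = [[2·y^2, 4·x·y + 4·y], [-6·x + 2, 2·y]].
At the point, J = [[18.0000, 12.0000], [14.0000, -6.0000]] (det J = -276.0000).
Solving J·Δ = −F gives Δ = (0.6304, 0.4710).

(0.6304, 0.4710)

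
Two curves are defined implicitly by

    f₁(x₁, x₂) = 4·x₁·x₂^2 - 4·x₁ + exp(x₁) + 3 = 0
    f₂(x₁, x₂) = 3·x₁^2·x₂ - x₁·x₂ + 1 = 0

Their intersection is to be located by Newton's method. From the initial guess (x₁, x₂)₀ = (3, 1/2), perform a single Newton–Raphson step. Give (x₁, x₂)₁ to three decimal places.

At (3, 1/2): F = (14.08554, 13.000).
Jacobian J = [[4·x₂^2 + exp(x₁) - 4, 8·x₁·x₂], [6·x₁·x₂ - x₂, 3·x₁^2 - x₁]].
At the point, J = [[17.08554, 12.000], [8.500, 24.000]] (det J = 308.05289).
Solving J·Δ = −F gives Δ = (-0.591, -0.332).
Then the next iterate is (x₁, x₂)₁ = (2.409, 0.168).

(2.409, 0.168)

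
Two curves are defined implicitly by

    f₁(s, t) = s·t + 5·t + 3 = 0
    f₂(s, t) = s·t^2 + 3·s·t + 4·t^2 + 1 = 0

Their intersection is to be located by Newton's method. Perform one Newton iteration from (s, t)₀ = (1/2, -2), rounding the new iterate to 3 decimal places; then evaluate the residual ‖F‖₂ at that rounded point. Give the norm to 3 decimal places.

5.367

At (1/2, -2): F = (-8.000, 16.000).
Jacobian J = [[t, s + 5], [t^2 + 3·t, 2·s·t + 3·s + 8·t]].
At the point, J = [[-2.000, 5.500], [-2.000, -16.500]] (det J = 44.000).
Solving J·Δ = −F gives Δ = (-1.000, 1.091).
Then the next iterate is (s, t)₁ = (-0.500, -0.909).
Re-evaluating at (-0.500, -0.909): F = (-1.09050, 5.25548), so ‖F‖₂ = 5.367.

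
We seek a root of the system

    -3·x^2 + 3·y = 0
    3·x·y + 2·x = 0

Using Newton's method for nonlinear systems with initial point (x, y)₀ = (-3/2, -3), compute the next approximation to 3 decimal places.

(0.519, -3.808)

At (-3/2, -3): F = (-15.750, 10.500).
Jacobian J = [[-6·x, 3], [3·y + 2, 3·x]].
At the point, J = [[9.000, 3.000], [-7.000, -4.500]] (det J = -19.500).
Solving J·Δ = −F gives Δ = (2.019, -0.808).
Then the next iterate is (x, y)₁ = (0.519, -3.808).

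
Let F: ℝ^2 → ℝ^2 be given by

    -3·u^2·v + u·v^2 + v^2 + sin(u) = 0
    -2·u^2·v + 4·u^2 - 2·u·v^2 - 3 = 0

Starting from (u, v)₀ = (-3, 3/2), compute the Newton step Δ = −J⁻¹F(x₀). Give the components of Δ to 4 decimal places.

At (-3, 3/2): F = (-45.141120, 19.5000).
Jacobian J = [[-6·u·v + v^2 + cos(u), -3·u^2 + 2·u·v + 2·v], [-4·u·v + 8·u - 2·v^2, -2·u^2 - 4·u·v]].
At the point, J = [[28.260008, -33.0000], [-10.5000, 0.0000]] (det J = -346.5000).
Solving J·Δ = −F gives Δ = (1.8571, 0.2225).

(1.8571, 0.2225)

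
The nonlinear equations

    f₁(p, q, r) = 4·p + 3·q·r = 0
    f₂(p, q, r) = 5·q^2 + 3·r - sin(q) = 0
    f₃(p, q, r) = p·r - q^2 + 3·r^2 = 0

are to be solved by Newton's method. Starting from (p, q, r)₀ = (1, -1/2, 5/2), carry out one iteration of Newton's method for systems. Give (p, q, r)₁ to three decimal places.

At (1, -1/2, 5/2): F = (0.250, 9.22943, 21.000).
Jacobian J = [[4, 3·r, 3·q], [0, 10·q - cos(q), 3], [r, -2·q, p + 6·r]].
At the point, J = [[4.000, 7.500, -1.500], [0.000, -5.87758, 3.000], [2.500, 1.000, 16.000]] (det J = -353.95622).
Solving J·Δ = −F gives Δ = (-2.425, 1.060, -1.000).
Then the next iterate is (p, q, r)₁ = (-1.425, 0.560, 1.500).

(-1.425, 0.560, 1.500)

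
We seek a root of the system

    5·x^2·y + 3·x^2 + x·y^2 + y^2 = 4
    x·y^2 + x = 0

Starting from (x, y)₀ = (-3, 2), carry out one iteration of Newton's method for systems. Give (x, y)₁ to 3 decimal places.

At (-3, 2): F = (105.000, -15.000).
Jacobian J = [[10·x·y + 6·x + y^2, 5·x^2 + 2·x·y + 2·y], [y^2 + 1, 2·x·y]].
At the point, J = [[-74.000, 37.000], [5.000, -12.000]] (det J = 703.000).
Solving J·Δ = −F gives Δ = (1.003, -0.832).
Then the next iterate is (x, y)₁ = (-1.997, 1.168).

(-1.997, 1.168)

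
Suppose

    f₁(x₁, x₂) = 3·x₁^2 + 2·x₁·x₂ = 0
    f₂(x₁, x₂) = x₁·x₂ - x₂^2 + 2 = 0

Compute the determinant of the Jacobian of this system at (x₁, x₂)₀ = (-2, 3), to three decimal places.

J = [[6·x₁ + 2·x₂, 2·x₁], [x₂, x₁ - 2·x₂]].
At the point, J = [[-6.000, -4.000], [3.000, -8.000]].
det J = 60.000.

60.000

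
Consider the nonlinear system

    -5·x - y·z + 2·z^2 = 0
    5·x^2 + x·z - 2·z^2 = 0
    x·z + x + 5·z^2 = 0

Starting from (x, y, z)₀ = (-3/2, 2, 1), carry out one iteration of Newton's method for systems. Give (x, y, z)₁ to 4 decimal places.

(-0.7882, 5.1354, 0.5972)

At (-3/2, 2, 1): F = (7.5000, 7.7500, 2.0000).
Jacobian J = [[-5, -z, -y + 4·z], [10·x + z, 0, x - 4·z], [z + 1, 0, x + 10·z]].
At the point, J = [[-5.0000, -1.0000, 2.0000], [-14.0000, 0.0000, -5.5000], [2.0000, 0.0000, 8.5000]] (det J = -108.0000).
Solving J·Δ = −F gives Δ = (0.7118, 3.1354, -0.4028).
Then the next iterate is (x, y, z)₁ = (-0.7882, 5.1354, 0.5972).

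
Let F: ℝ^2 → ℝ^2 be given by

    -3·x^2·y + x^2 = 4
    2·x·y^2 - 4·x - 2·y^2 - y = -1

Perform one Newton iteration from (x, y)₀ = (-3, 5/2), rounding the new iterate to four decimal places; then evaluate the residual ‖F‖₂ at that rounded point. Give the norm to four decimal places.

22.5863

At (-3, 5/2): F = (-62.5000, -39.5000).
Jacobian J = [[-6·x·y + 2·x, -3·x^2], [2·y^2 - 4, 4·x·y - 4·y - 1]].
At the point, J = [[39.0000, -27.0000], [8.5000, -41.0000]] (det J = -1369.5000).
Solving J·Δ = −F gives Δ = (1.0924, -0.7369).
Then the next iterate is (x, y)₁ = (-1.9076, 1.7631).
Re-evaluating at (-1.9076, 1.7631): F = (-19.608496, -11.209375), so ‖F‖₂ = 22.5863.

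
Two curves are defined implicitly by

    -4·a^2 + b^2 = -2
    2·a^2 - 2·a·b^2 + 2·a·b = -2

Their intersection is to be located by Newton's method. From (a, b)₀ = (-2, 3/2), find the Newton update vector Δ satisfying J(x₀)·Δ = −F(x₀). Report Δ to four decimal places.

(0.8498, -0.6158)

At (-2, 3/2): F = (-11.7500, 13.0000).
Jacobian J = [[-8·a, 2·b], [4·a - 2·b^2 + 2·b, -4·a·b + 2·a]].
At the point, J = [[16.0000, 3.0000], [-9.5000, 8.0000]] (det J = 156.5000).
Solving J·Δ = −F gives Δ = (0.8498, -0.6158).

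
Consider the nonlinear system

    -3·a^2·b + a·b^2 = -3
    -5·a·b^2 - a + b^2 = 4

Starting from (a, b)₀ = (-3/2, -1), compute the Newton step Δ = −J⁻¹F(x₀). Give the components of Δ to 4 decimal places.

(1.0374, -0.0132)

At (-3/2, -1): F = (8.2500, 6.0000).
Jacobian J = [[-6·a·b + b^2, -3·a^2 + 2·a·b], [-5·b^2 - 1, -10·a·b + 2·b]].
At the point, J = [[-8.0000, -3.7500], [-6.0000, -17.0000]] (det J = 113.5000).
Solving J·Δ = −F gives Δ = (1.0374, -0.0132).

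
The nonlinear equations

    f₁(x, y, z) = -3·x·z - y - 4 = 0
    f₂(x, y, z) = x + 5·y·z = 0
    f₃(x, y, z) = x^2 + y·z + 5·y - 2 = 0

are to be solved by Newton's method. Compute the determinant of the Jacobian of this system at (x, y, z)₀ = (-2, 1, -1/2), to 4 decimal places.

J = [[-3·z, -1, -3·x], [1, 5·z, 5·y], [2·x, z + 5, y]].
At the point, J = [[1.5000, -1.0000, 6.0000], [1.0000, -2.5000, 5.0000], [-4.0000, 4.5000, 1.0000]].
det J = -49.5000.

-49.5000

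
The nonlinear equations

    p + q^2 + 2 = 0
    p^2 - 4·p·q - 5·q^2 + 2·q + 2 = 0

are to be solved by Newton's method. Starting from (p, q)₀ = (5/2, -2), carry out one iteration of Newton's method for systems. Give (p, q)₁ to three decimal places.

At (5/2, -2): F = (8.500, 4.250).
Jacobian J = [[1, 2·q], [2·p - 4·q, -4·p - 10·q + 2]].
At the point, J = [[1.000, -4.000], [13.000, 12.000]] (det J = 64.000).
Solving J·Δ = −F gives Δ = (-1.859, 1.660).
Then the next iterate is (p, q)₁ = (0.641, -0.340).

(0.641, -0.340)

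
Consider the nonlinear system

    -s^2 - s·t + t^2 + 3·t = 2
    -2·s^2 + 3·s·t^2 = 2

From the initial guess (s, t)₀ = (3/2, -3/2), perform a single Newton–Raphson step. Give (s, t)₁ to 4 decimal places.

(-1.4386, -1.3947)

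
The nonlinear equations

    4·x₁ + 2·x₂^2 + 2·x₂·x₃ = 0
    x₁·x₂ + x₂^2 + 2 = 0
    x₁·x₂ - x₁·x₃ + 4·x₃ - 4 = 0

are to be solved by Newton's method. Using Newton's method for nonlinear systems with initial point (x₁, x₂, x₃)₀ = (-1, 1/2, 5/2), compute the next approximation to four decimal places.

At (-1, 1/2, 5/2): F = (-1.0000, 1.7500, 8.0000).
Jacobian J = [[4, 4·x₂ + 2·x₃, 2·x₂], [x₂, x₁ + 2·x₂, 0], [x₂ - x₃, x₁, -x₁ + 4]].
At the point, J = [[4.0000, 7.0000, 1.0000], [0.5000, 0.0000, 0.0000], [-2.0000, -1.0000, 5.0000]] (det J = -18.0000).
Solving J·Δ = −F gives Δ = (-3.5000, 2.5000, -2.5000).
Then the next iterate is (x₁, x₂, x₃)₁ = (-4.5000, 3.0000, 0.0000).

(-4.5000, 3.0000, 0.0000)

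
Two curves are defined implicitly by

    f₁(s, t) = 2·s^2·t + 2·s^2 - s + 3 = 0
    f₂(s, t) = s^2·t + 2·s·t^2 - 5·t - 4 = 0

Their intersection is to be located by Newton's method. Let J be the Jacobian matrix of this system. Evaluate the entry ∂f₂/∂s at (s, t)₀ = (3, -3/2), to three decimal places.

∂f₂/∂s = 2·s·t + 2·t^2.
At (3, -3/2) this is -4.500.

-4.500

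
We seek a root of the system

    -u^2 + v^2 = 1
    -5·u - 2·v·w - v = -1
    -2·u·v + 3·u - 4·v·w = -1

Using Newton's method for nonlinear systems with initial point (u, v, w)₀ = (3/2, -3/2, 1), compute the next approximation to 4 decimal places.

(0.3039, -0.6373, 0.5359)

At (3/2, -3/2, 1): F = (-1.0000, -2.0000, 16.0000).
Jacobian J = [[-2·u, 2·v, 0], [-5, -2·w - 1, -2·v], [-2·v + 3, -2·u - 4·w, -4·v]].
At the point, J = [[-3.0000, -3.0000, 0.0000], [-5.0000, -3.0000, 3.0000], [6.0000, -7.0000, 6.0000]] (det J = -153.0000).
Solving J·Δ = −F gives Δ = (-1.1961, 0.8627, -0.4641).
Then the next iterate is (u, v, w)₁ = (0.3039, -0.6373, 0.5359).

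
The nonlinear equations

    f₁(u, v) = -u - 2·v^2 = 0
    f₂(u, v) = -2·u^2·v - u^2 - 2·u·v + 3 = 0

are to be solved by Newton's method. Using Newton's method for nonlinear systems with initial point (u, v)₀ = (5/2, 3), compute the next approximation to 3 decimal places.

At (5/2, 3): F = (-20.500, -55.750).
Jacobian J = [[-1, -4·v], [-4·u·v - 2·u - 2·v, -2·u^2 - 2·u]].
At the point, J = [[-1.000, -12.000], [-41.000, -17.500]] (det J = -474.500).
Solving J·Δ = −F gives Δ = (-0.654, -1.654).
Then the next iterate is (u, v)₁ = (1.846, 1.346).

(1.846, 1.346)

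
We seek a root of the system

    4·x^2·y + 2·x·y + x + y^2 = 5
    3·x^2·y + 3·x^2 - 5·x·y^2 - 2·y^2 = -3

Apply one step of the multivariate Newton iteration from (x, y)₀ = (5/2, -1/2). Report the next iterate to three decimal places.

(0.890, -0.460)

At (5/2, -1/2): F = (-17.250, 8.750).
Jacobian J = [[8·x·y + 2·y + 1, 4·x^2 + 2·x + 2·y], [6·x·y + 6·x - 5·y^2, 3·x^2 - 10·x·y - 4·y]].
At the point, J = [[-10.000, 29.000], [6.250, 33.250]] (det J = -513.750).
Solving J·Δ = −F gives Δ = (-1.610, 0.040).
Then the next iterate is (x, y)₁ = (0.890, -0.460).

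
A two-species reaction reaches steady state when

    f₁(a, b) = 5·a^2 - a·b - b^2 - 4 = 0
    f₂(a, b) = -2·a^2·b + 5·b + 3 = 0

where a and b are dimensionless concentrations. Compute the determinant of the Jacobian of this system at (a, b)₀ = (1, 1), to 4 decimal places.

J = [[10·a - b, -a - 2·b], [-4·a·b, -2·a^2 + 5]].
At the point, J = [[9.0000, -3.0000], [-4.0000, 3.0000]].
det J = 15.0000.

15.0000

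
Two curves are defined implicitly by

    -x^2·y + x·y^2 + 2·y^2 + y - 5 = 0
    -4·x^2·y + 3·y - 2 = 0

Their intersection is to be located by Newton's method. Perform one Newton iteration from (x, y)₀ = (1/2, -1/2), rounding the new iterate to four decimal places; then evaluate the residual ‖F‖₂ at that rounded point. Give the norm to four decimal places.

92.6876

At (1/2, -1/2): F = (-4.7500, -3.0000).
Jacobian J = [[-2·x·y + y^2, -x^2 + 2·x·y + 4·y + 1], [-8·x·y, -4·x^2 + 3]].
At the point, J = [[0.7500, -1.7500], [2.0000, 2.0000]] (det J = 5.0000).
Solving J·Δ = −F gives Δ = (2.9500, -1.4500).
Then the next iterate is (x, y)₁ = (3.4500, -1.9500).
Re-evaluating at (3.4500, -1.9500): F = (36.9835, 84.9895), so ‖F‖₂ = 92.6876.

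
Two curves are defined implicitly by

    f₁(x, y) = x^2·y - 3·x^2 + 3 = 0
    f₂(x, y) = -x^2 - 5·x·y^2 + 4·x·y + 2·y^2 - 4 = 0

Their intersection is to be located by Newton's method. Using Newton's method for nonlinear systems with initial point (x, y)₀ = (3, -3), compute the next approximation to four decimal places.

At (3, -3): F = (-51.0000, -166.0000).
Jacobian J = [[2·x·y - 6·x, x^2], [-2·x - 5·y^2 + 4·y, -10·x·y + 4·x + 4·y]].
At the point, J = [[-36.0000, 9.0000], [-63.0000, 90.0000]] (det J = -2673.0000).
Solving J·Δ = −F gives Δ = (-1.1582, 1.0337).
Then the next iterate is (x, y)₁ = (1.8418, -1.9663).

(1.8418, -1.9663)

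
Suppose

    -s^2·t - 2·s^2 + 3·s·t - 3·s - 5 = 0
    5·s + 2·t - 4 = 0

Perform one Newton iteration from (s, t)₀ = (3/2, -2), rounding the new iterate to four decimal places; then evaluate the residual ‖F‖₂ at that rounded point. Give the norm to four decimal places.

4.9886

At (3/2, -2): F = (-18.5000, -0.5000).
Jacobian J = [[-2·s·t - 4·s + 3·t - 3, -s^2 + 3·s], [5, 2]].
At the point, J = [[-9.0000, 2.2500], [5.0000, 2.0000]] (det J = -29.2500).
Solving J·Δ = −F gives Δ = (-1.2265, 3.3162).
Then the next iterate is (s, t)₁ = (0.2735, 1.3162).
Re-evaluating at (0.2735, 1.3162): F = (-4.988617, -0.0001), so ‖F‖₂ = 4.9886.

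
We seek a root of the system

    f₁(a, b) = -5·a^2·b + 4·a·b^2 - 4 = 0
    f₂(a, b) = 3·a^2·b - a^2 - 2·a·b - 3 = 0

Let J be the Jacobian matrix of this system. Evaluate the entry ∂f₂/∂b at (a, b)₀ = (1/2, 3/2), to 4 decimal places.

∂f₂/∂b = 3·a^2 - 2·a.
At (1/2, 3/2) this is -0.2500.

-0.2500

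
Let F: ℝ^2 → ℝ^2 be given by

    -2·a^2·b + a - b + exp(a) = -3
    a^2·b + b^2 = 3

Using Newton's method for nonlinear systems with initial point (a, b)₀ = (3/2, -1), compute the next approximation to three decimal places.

At (3/2, -1): F = (14.48169, -4.250).
Jacobian J = [[-4·a·b + exp(a) + 1, -2·a^2 - 1], [2·a·b, a^2 + 2·b]].
At the point, J = [[11.48169, -5.500], [-3.000, 0.250]] (det J = -13.62958).
Solving J·Δ = −F gives Δ = (-1.449, -0.393).
Then the next iterate is (a, b)₁ = (0.051, -1.393).

(0.051, -1.393)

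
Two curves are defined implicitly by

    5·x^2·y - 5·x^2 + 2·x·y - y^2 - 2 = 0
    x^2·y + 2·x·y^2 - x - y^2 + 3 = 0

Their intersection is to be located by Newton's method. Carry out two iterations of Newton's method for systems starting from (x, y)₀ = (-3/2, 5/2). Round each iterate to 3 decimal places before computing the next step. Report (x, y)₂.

(-2.024, 1.449)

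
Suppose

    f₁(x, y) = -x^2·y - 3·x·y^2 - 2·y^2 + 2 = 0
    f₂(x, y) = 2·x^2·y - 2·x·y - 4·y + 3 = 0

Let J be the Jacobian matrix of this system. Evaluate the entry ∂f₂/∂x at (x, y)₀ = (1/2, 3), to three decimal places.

∂f₂/∂x = 4·x·y - 2·y.
At (1/2, 3) this is 0.000.

0.000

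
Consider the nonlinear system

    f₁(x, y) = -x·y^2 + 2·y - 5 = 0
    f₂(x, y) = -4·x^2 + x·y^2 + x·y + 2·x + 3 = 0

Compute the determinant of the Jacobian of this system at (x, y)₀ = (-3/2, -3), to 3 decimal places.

72.500

J = [[-y^2, -2·x·y + 2], [-8·x + y^2 + y + 2, 2·x·y + x]].
At the point, J = [[-9.000, -7.000], [20.000, 7.500]].
det J = 72.500.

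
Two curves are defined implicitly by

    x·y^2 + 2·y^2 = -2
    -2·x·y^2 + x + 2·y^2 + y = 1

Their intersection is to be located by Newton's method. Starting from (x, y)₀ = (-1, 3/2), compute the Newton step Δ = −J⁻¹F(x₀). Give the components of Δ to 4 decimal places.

(-0.7484, -0.8553)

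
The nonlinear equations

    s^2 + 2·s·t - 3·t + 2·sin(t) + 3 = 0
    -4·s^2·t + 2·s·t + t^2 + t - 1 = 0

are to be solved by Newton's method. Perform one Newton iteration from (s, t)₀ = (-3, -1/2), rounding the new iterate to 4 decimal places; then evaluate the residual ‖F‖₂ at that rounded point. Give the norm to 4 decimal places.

4.9413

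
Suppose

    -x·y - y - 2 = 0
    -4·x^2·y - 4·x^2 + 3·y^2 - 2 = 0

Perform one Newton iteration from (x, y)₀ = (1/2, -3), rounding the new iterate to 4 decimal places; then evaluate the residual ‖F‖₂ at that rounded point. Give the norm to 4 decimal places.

6.4213

At (1/2, -3): F = (2.5000, 27.0000).
Jacobian J = [[-y, -x - 1], [-8·x·y - 8·x, -4·x^2 + 6·y]].
At the point, J = [[3.0000, -1.5000], [8.0000, -19.0000]] (det J = -45.0000).
Solving J·Δ = −F gives Δ = (-0.1556, 1.3556).
Then the next iterate is (x, y)₁ = (0.3444, -1.6444).
Re-evaluating at (0.3444, -1.6444): F = (0.210731, 6.417887), so ‖F‖₂ = 6.4213.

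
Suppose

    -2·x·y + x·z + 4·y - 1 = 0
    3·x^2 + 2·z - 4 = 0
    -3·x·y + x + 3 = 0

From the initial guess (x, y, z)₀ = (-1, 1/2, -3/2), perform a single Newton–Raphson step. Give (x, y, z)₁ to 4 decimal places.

At (-1, 1/2, -3/2): F = (3.5000, -4.0000, 3.5000).
Jacobian J = [[-2·y + z, -2·x + 4, x], [6·x, 0, 2], [-3·y + 1, -3·x, 0]].
At the point, J = [[-2.5000, 6.0000, -1.0000], [-6.0000, 0.0000, 2.0000], [-0.5000, 3.0000, 0.0000]] (det J = 27.0000).
Solving J·Δ = −F gives Δ = (-1.2222, -1.3704, -1.6667).
Then the next iterate is (x, y, z)₁ = (-2.2222, -0.8704, -3.1667).

(-2.2222, -0.8704, -3.1667)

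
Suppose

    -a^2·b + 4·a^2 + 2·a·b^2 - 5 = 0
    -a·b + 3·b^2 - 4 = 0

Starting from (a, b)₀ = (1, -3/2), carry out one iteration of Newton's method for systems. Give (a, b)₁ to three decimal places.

At (1, -3/2): F = (5.000, 4.250).
Jacobian J = [[-2·a·b + 8·a + 2·b^2, -a^2 + 4·a·b], [-b, -a + 6·b]].
At the point, J = [[15.500, -7.000], [1.500, -10.000]] (det J = -144.500).
Solving J·Δ = −F gives Δ = (-0.140, 0.404).
Then the next iterate is (a, b)₁ = (0.860, -1.096).

(0.860, -1.096)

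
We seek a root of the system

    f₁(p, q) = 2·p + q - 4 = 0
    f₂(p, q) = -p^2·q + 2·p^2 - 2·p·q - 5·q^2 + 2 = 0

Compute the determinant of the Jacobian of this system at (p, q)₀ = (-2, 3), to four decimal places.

J = [[2, 1], [-2·p·q + 4·p - 2·q, -p^2 - 2·p - 10·q]].
At the point, J = [[2.0000, 1.0000], [-2.0000, -30.0000]].
det J = -58.0000.

-58.0000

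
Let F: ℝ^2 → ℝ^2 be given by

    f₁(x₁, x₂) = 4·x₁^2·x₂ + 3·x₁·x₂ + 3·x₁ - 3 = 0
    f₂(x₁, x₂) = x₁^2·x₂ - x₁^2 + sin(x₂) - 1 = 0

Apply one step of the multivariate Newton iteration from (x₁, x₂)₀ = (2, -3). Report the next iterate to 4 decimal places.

(1.0105, -2.5652)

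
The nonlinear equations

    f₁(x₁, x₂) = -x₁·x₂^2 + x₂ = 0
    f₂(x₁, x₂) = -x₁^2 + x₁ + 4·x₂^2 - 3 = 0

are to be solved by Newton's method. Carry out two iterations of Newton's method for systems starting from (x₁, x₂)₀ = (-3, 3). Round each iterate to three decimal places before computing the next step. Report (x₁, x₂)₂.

At (-3, 3): F = (30.000, 21.000).
Jacobian J = [[-x₂^2, -2·x₁·x₂ + 1], [-2·x₁ + 1, 8·x₂]].
At the point, J = [[-9.000, 19.000], [7.000, 24.000]] (det J = -349.000).
Solving J·Δ = −F gives Δ = (0.920, -1.143).
Then the next iterate is (x₁, x₂)₁ = (-2.080, 1.857).
Round to (-2.080, 1.857) and repeat: F = (9.02977, 4.38740), J = [[-3.44845, 8.72512], [5.160, 14.856]].
Δ = (0.996, -0.641), so (x₁, x₂)₂ = (-1.084, 1.216).

(-1.084, 1.216)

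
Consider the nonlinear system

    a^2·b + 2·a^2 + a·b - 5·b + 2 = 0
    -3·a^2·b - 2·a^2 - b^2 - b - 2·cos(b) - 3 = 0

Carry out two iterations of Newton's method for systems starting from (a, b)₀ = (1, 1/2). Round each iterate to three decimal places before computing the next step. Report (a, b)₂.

At (1, 1/2): F = (2.500, -9.00517).
Jacobian J = [[2·a·b + 4·a + b, a^2 + a - 5], [-6·a·b - 4·a, -3·a^2 - 2·b + 2·sin(b) - 1]].
At the point, J = [[5.500, -3.000], [-7.000, -4.04115]] (det J = -43.22632).
Solving J·Δ = −F gives Δ = (-0.859, -0.741).
Then the next iterate is (a, b)₁ = (0.141, -0.241).
Round to (0.141, -0.241) and repeat: F = (3.20599, -4.78467), J = [[0.25504, -4.83912], [-0.36011, -1.05499]].
Δ = (-13.191, -0.033), so (a, b)₂ = (-13.050, -0.274).

(-13.050, -0.274)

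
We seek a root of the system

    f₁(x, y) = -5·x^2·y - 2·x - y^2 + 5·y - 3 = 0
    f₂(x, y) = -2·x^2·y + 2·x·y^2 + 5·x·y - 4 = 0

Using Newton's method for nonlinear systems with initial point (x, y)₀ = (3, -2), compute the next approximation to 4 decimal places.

At (3, -2): F = (67.0000, 26.0000).
Jacobian J = [[-10·x·y - 2, -5·x^2 - 2·y + 5], [-4·x·y + 2·y^2 + 5·y, -2·x^2 + 4·x·y + 5·x]].
At the point, J = [[58.0000, -36.0000], [22.0000, -27.0000]] (det J = -774.0000).
Solving J·Δ = −F gives Δ = (-1.1279, 0.0439).
Then the next iterate is (x, y)₁ = (1.8721, -1.9561).

(1.8721, -1.9561)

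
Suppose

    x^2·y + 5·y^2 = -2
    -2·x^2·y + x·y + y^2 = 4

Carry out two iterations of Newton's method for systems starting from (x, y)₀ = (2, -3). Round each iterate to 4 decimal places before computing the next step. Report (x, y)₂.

At (2, -3): F = (35.0000, 23.0000).
Jacobian J = [[2·x·y, x^2 + 10·y], [-4·x·y + y, -2·x^2 + x + 2·y]].
At the point, J = [[-12.0000, -26.0000], [21.0000, -12.0000]] (det J = 690.0000).
Solving J·Δ = −F gives Δ = (-0.2580, 1.4652).
Then the next iterate is (x, y)₁ = (1.7420, -1.5348).
Round to (1.7420, -1.5348) and repeat: F = (9.120606, 4.996887), J = [[-5.347243, -12.313436], [9.159686, -7.396728]].
Δ = (0.0390, 0.7238), so (x, y)₂ = (1.7810, -0.8110).

(1.7810, -0.8110)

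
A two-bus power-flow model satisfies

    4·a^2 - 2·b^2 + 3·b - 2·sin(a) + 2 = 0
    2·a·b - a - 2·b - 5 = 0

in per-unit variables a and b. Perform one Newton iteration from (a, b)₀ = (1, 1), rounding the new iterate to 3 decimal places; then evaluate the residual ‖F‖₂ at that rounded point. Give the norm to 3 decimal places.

At (1, 1): F = (5.31706, -6.000).
Jacobian J = [[8·a - 2·cos(a), -4·b + 3], [2·b - 1, 2·a - 2]].
At the point, J = [[6.91940, -1.000], [1.000, 0.000]] (det J = 1.000).
Solving J·Δ = −F gives Δ = (6.000, 46.833).
Then the next iterate is (a, b)₁ = (7.000, 47.833).
Re-evaluating at (7.000, 47.833): F = (-4235.80675, 561.996), so ‖F‖₂ = 4272.926.

4272.926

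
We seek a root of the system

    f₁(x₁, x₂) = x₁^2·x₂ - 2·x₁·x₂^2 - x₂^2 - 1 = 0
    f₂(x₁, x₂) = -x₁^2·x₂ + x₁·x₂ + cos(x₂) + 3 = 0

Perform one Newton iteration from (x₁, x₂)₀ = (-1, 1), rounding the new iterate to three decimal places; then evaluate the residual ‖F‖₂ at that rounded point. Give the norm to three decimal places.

104.771

At (-1, 1): F = (1.000, 1.54030).
Jacobian J = [[2·x₁·x₂ - 2·x₂^2, x₁^2 - 4·x₁·x₂ - 2·x₂], [-2·x₁·x₂ + x₂, -x₁^2 + x₁ - sin(x₂)]].
At the point, J = [[-4.000, 3.000], [3.000, -2.84147]] (det J = 2.36588).
Solving J·Δ = −F gives Δ = (3.154, 3.872).
Then the next iterate is (x₁, x₂)₁ = (2.154, 4.872).
Re-evaluating at (2.154, 4.872): F = (-104.38803, -8.95147), so ‖F‖₂ = 104.771.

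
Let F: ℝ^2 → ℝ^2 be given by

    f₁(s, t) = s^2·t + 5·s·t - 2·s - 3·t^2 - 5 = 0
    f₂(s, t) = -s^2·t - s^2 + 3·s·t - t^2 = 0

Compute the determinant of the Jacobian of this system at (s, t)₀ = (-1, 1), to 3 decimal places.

J = [[2·s·t + 5·t - 2, s^2 + 5·s - 6·t], [-2·s·t - 2·s + 3·t, -s^2 + 3·s - 2·t]].
At the point, J = [[1.000, -10.000], [7.000, -6.000]].
det J = 64.000.

64.000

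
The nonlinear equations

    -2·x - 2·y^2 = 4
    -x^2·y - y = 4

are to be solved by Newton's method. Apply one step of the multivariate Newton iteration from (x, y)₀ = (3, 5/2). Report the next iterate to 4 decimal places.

At (3, 5/2): F = (-22.5000, -29.0000).
Jacobian J = [[-2, -4·y], [-2·x·y, -x^2 - 1]].
At the point, J = [[-2.0000, -10.0000], [-15.0000, -10.0000]] (det J = -130.0000).
Solving J·Δ = −F gives Δ = (-0.5000, -2.1500).
Then the next iterate is (x, y)₁ = (2.5000, 0.3500).

(2.5000, 0.3500)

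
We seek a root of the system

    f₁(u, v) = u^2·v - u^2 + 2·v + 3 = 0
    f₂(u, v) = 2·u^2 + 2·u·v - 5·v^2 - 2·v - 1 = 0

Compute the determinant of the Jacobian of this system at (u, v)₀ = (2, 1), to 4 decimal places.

J = [[2·u·v - 2·u, u^2 + 2], [4·u + 2·v, 2·u - 10·v - 2]].
At the point, J = [[0.0000, 6.0000], [10.0000, -8.0000]].
det J = -60.0000.

-60.0000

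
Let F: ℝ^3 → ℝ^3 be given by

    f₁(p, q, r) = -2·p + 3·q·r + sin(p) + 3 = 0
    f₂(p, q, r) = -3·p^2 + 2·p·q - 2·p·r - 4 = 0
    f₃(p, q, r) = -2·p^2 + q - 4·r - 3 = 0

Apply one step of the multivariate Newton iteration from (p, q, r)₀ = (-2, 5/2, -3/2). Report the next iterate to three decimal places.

(-0.293, 6.932, 2.397)

At (-2, 5/2, -3/2): F = (-5.15930, -32.000, -2.500).
Jacobian J = [[cos(p) - 2, 3·r, 3·q], [-6·p + 2·q - 2·r, 2·p, -2·p], [-4·p, 1, -4]].
At the point, J = [[-2.41615, -4.500, 7.500], [20.000, -4.000, 4.000], [8.000, 1.000, -4.000]] (det J = -142.99376).
Solving J·Δ = −F gives Δ = (1.707, 4.432, 3.897).
Then the next iterate is (p, q, r)₁ = (-0.293, 6.932, 2.397).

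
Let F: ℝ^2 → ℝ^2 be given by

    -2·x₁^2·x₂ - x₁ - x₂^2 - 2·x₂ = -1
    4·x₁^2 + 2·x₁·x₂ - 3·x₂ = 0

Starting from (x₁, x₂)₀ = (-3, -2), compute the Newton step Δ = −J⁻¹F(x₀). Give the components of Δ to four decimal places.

(2.2601, -1.0314)

At (-3, -2): F = (40.0000, 54.0000).
Jacobian J = [[-4·x₁·x₂ - 1, -2·x₁^2 - 2·x₂ - 2], [8·x₁ + 2·x₂, 2·x₁ - 3]].
At the point, J = [[-25.0000, -16.0000], [-28.0000, -9.0000]] (det J = -223.0000).
Solving J·Δ = −F gives Δ = (2.2601, -1.0314).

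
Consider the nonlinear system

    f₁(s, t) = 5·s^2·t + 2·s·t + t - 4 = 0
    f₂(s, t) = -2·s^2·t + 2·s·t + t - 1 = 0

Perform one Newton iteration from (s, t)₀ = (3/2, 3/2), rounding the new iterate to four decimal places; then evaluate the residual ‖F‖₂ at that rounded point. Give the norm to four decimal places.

At (3/2, 3/2): F = (18.8750, -1.7500).
Jacobian J = [[10·s·t + 2·t, 5·s^2 + 2·s + 1], [-4·s·t + 2·t, -2·s^2 + 2·s + 1]].
At the point, J = [[25.5000, 15.2500], [-6.0000, -0.5000]] (det J = 78.7500).
Solving J·Δ = −F gives Δ = (-0.2190, -0.8714).
Then the next iterate is (s, t)₁ = (1.2810, 0.6286).
Re-evaluating at (1.2810, 0.6286): F = (3.396614, -0.823943), so ‖F‖₂ = 3.4951.

3.4951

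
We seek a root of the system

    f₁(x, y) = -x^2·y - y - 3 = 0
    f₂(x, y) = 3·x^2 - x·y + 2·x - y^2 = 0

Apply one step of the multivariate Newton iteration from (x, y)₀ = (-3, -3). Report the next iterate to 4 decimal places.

At (-3, -3): F = (27.0000, 3.0000).
Jacobian J = [[-2·x·y, -x^2 - 1], [6·x - y + 2, -x - 2·y]].
At the point, J = [[-18.0000, -10.0000], [-13.0000, 9.0000]] (det J = -292.0000).
Solving J·Δ = −F gives Δ = (0.9349, 1.0171).
Then the next iterate is (x, y)₁ = (-2.0651, -1.9829).

(-2.0651, -1.9829)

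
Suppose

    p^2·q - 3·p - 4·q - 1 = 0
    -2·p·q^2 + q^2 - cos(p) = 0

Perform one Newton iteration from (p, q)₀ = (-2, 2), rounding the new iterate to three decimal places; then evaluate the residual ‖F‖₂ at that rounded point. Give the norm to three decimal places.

At (-2, 2): F = (5.000, 20.41615).
Jacobian J = [[2·p·q - 3, p^2 - 4], [-2·q^2 + sin(p), -4·p·q + 2·q]].
At the point, J = [[-11.000, 0.000], [-8.90930, 20.000]] (det J = -220.000).
Solving J·Δ = −F gives Δ = (0.455, -0.818).
Then the next iterate is (p, q)₁ = (-1.545, 1.182).
Re-evaluating at (-1.545, 1.182): F = (1.72846, 5.68844), so ‖F‖₂ = 5.945.

5.945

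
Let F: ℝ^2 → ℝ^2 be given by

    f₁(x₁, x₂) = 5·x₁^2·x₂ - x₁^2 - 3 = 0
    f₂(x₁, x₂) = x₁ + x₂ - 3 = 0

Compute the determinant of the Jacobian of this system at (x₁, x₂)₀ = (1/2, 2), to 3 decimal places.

7.750

J = [[10·x₁·x₂ - 2·x₁, 5·x₁^2], [1, 1]].
At the point, J = [[9.000, 1.250], [1.000, 1.000]].
det J = 7.750.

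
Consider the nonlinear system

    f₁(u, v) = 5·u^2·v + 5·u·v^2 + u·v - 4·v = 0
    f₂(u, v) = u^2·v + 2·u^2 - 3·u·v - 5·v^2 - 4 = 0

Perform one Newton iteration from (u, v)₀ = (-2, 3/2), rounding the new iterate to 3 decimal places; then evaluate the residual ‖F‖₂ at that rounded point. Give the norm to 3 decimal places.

1.645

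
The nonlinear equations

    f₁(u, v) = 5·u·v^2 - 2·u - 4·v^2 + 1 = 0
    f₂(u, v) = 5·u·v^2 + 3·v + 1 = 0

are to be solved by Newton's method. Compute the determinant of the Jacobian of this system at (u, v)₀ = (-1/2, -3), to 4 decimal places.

-981.0000

J = [[5·v^2 - 2, 10·u·v - 8·v], [5·v^2, 10·u·v + 3]].
At the point, J = [[43.0000, 39.0000], [45.0000, 18.0000]].
det J = -981.0000.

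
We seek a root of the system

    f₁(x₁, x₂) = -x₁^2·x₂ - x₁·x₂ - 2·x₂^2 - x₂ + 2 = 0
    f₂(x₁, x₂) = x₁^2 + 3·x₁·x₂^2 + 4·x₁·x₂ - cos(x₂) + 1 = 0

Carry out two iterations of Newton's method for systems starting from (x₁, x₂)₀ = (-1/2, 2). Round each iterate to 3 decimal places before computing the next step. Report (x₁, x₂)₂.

At (-1/2, 2): F = (-7.500, -8.33385).
Jacobian J = [[-2·x₁·x₂ - x₂, -x₁^2 - x₁ - 4·x₂ - 1], [2·x₁ + 3·x₂^2 + 4·x₂, 6·x₁·x₂ + 4·x₁ + sin(x₂)]].
At the point, J = [[0.000, -8.750], [19.000, -7.09070]] (det J = 166.250).
Solving J·Δ = −F gives Δ = (0.119, -0.857).
Then the next iterate is (x₁, x₂)₁ = (-0.381, 1.143).
Round to (-0.381, 1.143) and repeat: F = (-1.48633, -2.50491), J = [[-0.27203, -5.33616], [7.72935, -3.22702]].
Δ = (0.203, -0.289), so (x₁, x₂)₂ = (-0.178, 0.854).

(-0.178, 0.854)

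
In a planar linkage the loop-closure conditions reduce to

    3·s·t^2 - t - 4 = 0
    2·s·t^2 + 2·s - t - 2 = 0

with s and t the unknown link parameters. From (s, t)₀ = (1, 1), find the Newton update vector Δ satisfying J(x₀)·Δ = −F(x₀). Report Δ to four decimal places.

At (1, 1): F = (-2.0000, 1.0000).
Jacobian J = [[3·t^2, 6·s·t - 1], [2·t^2 + 2, 4·s·t - 1]].
At the point, J = [[3.0000, 5.0000], [4.0000, 3.0000]] (det J = -11.0000).
Solving J·Δ = −F gives Δ = (-1.0000, 1.0000).

(-1.0000, 1.0000)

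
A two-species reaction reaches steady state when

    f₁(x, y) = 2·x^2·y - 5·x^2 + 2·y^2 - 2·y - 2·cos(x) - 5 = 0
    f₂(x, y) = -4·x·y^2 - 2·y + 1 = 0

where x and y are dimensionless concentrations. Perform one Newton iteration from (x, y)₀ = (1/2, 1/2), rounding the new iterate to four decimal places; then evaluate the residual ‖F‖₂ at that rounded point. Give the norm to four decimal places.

At (1/2, 1/2): F = (-8.255165, -0.5000).
Jacobian J = [[4·x·y - 10·x + 2·sin(x), 2·x^2 + 4·y - 2], [-4·y^2, -8·x·y - 2]].
At the point, J = [[-3.041149, 0.5000], [-1.0000, -4.0000]] (det J = 12.664596).
Solving J·Δ = −F gives Δ = (-2.6271, 0.5318).
Then the next iterate is (x, y)₁ = (-2.1271, 1.0318).
Re-evaluating at (-2.1271, 1.0318): F = (-17.164177, 7.994538), so ‖F‖₂ = 18.9347.

18.9347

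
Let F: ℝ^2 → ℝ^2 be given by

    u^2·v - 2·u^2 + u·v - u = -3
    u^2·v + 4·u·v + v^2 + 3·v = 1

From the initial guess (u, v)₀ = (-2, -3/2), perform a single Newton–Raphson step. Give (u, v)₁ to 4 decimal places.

(-1.5978, -0.8125)

At (-2, -3/2): F = (-6.0000, 2.7500).
Jacobian J = [[2·u·v - 4·u + v - 1, u^2 + u], [2·u·v + 4·v, u^2 + 4·u + 2·v + 3]].
At the point, J = [[11.5000, 2.0000], [0.0000, -4.0000]] (det J = -46.0000).
Solving J·Δ = −F gives Δ = (0.4022, 0.6875).
Then the next iterate is (u, v)₁ = (-1.5978, -0.8125).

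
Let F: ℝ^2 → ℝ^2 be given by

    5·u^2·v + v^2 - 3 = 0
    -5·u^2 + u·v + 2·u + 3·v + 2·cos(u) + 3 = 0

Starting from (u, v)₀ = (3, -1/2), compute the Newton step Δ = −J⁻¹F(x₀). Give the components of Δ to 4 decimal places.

(-1.4039, 0.0952)

At (3, -1/2): F = (-25.2500, -40.979985).
Jacobian J = [[10·u·v, 5·u^2 + 2·v], [-10·u + v - 2·sin(u) + 2, u + 3]].
At the point, J = [[-15.0000, 44.0000], [-28.782240, 6.0000]] (det J = 1176.418561).
Solving J·Δ = −F gives Δ = (-1.4039, 0.0952).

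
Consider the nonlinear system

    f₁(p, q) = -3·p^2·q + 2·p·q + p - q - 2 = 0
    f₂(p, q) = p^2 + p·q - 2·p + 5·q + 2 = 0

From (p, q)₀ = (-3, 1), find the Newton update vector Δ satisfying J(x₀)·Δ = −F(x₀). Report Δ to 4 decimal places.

(2.8980, 0.6429)

At (-3, 1): F = (-39.0000, 19.0000).
Jacobian J = [[-6·p·q + 2·q + 1, -3·p^2 + 2·p - 1], [2·p + q - 2, p + 5]].
At the point, J = [[21.0000, -34.0000], [-7.0000, 2.0000]] (det J = -196.0000).
Solving J·Δ = −F gives Δ = (2.8980, 0.6429).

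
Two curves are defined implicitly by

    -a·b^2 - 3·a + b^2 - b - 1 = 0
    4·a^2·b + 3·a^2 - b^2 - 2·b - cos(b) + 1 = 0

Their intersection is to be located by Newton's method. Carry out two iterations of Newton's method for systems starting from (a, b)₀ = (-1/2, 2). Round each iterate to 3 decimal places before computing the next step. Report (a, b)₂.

(-0.484, 0.597)

At (-1/2, 2): F = (4.500, -3.83385).
Jacobian J = [[-b^2 - 3, -2·a·b + 2·b - 1], [8·a·b + 6·a, 4·a^2 - 2·b + sin(b) - 2]].
At the point, J = [[-7.000, 5.000], [-11.000, -4.09070]] (det J = 83.63492).
Solving J·Δ = −F gives Δ = (-0.009, -0.913).
Then the next iterate is (a, b)₁ = (-0.509, 1.087).
Round to (-0.509, 1.087) and repeat: F = (1.22299, -0.91698), J = [[-4.18157, 2.28057], [-7.48026, -2.25244]].
Δ = (0.025, -0.490), so (a, b)₂ = (-0.484, 0.597).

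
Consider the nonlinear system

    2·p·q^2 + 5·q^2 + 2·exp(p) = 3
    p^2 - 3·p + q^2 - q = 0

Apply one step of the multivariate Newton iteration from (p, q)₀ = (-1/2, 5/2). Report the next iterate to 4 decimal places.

At (-1/2, 5/2): F = (23.213061, 5.5000).
Jacobian J = [[2·q^2 + 2·exp(p), 4·p·q + 10·q], [2·p - 3, 2·q - 1]].
At the point, J = [[13.713061, 20.0000], [-4.0000, 4.0000]] (det J = 134.852245).
Solving J·Δ = −F gives Δ = (0.1272, -1.2478).
Then the next iterate is (p, q)₁ = (-0.3728, 1.2522).

(-0.3728, 1.2522)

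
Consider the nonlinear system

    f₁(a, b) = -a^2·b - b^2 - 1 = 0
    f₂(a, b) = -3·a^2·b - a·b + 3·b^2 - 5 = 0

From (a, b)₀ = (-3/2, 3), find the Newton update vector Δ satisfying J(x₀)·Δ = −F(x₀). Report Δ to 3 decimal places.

At (-3/2, 3): F = (-16.750, 6.250).
Jacobian J = [[-2·a·b, -a^2 - 2·b], [-6·a·b - b, -3·a^2 - a + 6·b]].
At the point, J = [[9.000, -8.250], [24.000, 12.750]] (det J = 312.750).
Solving J·Δ = −F gives Δ = (0.518, -1.465).

(0.518, -1.465)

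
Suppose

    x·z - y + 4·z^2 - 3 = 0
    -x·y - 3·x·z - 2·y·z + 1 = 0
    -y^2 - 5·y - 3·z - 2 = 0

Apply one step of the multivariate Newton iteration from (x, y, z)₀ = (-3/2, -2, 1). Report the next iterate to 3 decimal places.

(1.167, 0.000, 0.667)

At (-3/2, -2, 1): F = (1.500, 6.500, 1.000).
Jacobian J = [[z, -1, x + 8·z], [-y - 3·z, -x - 2·z, -3·x - 2·y], [0, -2·y - 5, -3]].
At the point, J = [[1.000, -1.000, 6.500], [-1.000, -0.500, 8.500], [0.000, -1.000, -3.000]] (det J = 19.500).
Solving J·Δ = −F gives Δ = (2.667, 2.000, -0.333).
Then the next iterate is (x, y, z)₁ = (1.167, 0.000, 0.667).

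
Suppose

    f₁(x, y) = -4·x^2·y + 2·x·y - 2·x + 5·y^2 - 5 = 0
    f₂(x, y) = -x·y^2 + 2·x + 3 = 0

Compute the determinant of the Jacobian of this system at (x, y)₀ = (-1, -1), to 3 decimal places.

J = [[-8·x·y + 2·y - 2, -4·x^2 + 2·x + 10·y], [-y^2 + 2, -2·x·y]].
At the point, J = [[-12.000, -16.000], [1.000, -2.000]].
det J = 40.000.

40.000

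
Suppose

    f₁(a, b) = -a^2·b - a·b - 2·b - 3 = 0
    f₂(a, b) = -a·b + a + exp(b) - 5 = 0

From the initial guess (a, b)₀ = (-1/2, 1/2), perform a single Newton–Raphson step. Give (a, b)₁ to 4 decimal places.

(16.2183, -1.7143)

At (-1/2, 1/2): F = (-3.8750, -3.601279).
Jacobian J = [[-2·a·b - b, -a^2 - a - 2], [-b + 1, -a + exp(b)]].
At the point, J = [[0.0000, -1.7500], [0.5000, 2.148721]] (det J = 0.8750).
Solving J·Δ = −F gives Δ = (16.7183, -2.2143).
Then the next iterate is (a, b)₁ = (16.2183, -1.7143).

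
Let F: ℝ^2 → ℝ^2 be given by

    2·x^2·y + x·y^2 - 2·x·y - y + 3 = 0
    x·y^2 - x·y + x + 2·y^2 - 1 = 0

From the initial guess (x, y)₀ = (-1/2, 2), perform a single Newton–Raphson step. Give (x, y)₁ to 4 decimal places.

At (-1/2, 2): F = (2.0000, 5.5000).
Jacobian J = [[4·x·y + y^2 - 2·y, 2·x^2 + 2·x·y - 2·x - 1], [y^2 - y + 1, 2·x·y - x + 4·y]].
At the point, J = [[-4.0000, -1.5000], [3.0000, 6.5000]] (det J = -21.5000).
Solving J·Δ = −F gives Δ = (0.9884, -1.3023).
Then the next iterate is (x, y)₁ = (0.4884, 0.6977).

(0.4884, 0.6977)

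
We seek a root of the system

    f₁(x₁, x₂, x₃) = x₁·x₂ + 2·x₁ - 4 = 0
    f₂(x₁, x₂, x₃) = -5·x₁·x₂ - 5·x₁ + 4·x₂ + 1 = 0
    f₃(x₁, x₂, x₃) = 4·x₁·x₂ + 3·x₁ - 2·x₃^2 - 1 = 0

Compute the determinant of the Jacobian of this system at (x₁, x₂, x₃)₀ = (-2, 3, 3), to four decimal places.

J = [[x₂ + 2, x₁, 0], [-5·x₂ - 5, -5·x₁ + 4, 0], [4·x₂ + 3, 4·x₁, -4·x₃]].
At the point, J = [[5.0000, -2.0000, 0.0000], [-20.0000, 14.0000, 0.0000], [15.0000, -8.0000, -12.0000]].
det J = -360.0000.

-360.0000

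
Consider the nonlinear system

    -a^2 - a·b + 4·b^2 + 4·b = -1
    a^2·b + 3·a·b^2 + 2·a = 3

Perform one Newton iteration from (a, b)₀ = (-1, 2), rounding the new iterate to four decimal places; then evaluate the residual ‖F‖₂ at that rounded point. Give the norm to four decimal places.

8.4559

At (-1, 2): F = (26.0000, -15.0000).
Jacobian J = [[-2·a - b, -a + 8·b + 4], [2·a·b + 3·b^2 + 2, a^2 + 6·a·b]].
At the point, J = [[0.0000, 21.0000], [10.0000, -11.0000]] (det J = -210.0000).
Solving J·Δ = −F gives Δ = (0.1381, -1.2381).
Then the next iterate is (a, b)₁ = (-0.8619, 0.7619).
Re-evaluating at (-0.8619, 0.7619): F = (6.283376, -5.658783), so ‖F‖₂ = 8.4559.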